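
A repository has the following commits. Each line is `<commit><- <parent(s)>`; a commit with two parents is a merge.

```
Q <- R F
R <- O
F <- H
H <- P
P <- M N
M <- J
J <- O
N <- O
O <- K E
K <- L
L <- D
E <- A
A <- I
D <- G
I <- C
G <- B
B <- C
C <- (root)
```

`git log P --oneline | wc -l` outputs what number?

Walking parent pointers from P: reachable set = {A, B, C, D, E, G, I, J, K, L, M, N, O, P}.
That is 14 commits.

14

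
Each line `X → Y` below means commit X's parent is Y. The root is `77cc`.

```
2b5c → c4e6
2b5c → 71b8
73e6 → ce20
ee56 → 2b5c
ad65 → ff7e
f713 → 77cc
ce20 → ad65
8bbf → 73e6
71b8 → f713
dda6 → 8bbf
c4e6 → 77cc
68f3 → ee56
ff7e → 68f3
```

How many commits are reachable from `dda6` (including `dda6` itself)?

Walking parent pointers from dda6: reachable set = {2b5c, 68f3, 71b8, 73e6, 77cc, 8bbf, ad65, c4e6, ce20, dda6, ee56, f713, ff7e}.
That is 13 commits.

13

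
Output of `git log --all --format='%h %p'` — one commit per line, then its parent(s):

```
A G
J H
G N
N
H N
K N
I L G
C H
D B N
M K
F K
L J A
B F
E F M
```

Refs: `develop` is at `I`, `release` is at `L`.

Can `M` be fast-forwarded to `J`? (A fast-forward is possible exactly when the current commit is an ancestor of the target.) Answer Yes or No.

A fast-forward from M to J is possible iff M is an ancestor of J.
Ancestors of J: {H, J, N}.
M is not among them, so fast-forward is not possible.

No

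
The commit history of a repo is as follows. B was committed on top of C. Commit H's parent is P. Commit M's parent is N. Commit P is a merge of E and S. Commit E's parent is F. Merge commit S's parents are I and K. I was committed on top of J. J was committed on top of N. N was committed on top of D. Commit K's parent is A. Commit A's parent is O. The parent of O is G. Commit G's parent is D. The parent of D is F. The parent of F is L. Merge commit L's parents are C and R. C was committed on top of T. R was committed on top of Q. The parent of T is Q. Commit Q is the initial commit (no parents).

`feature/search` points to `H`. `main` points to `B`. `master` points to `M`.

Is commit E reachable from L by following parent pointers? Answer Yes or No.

No

Ancestors of L: {C, L, Q, R, T}.
E is not in that set, so it is not an ancestor of L.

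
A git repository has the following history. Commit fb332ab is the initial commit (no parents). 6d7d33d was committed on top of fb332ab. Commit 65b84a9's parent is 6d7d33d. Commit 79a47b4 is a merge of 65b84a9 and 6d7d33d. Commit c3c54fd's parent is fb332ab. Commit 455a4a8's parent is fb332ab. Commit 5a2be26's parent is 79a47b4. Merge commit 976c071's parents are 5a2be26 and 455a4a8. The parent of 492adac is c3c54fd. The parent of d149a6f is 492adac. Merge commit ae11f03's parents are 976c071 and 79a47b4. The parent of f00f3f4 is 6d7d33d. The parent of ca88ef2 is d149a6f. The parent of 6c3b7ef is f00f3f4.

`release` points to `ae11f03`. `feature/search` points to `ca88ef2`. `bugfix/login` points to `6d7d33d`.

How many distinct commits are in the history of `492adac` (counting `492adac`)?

3

Walking parent pointers from 492adac: reachable set = {492adac, c3c54fd, fb332ab}.
That is 3 commits.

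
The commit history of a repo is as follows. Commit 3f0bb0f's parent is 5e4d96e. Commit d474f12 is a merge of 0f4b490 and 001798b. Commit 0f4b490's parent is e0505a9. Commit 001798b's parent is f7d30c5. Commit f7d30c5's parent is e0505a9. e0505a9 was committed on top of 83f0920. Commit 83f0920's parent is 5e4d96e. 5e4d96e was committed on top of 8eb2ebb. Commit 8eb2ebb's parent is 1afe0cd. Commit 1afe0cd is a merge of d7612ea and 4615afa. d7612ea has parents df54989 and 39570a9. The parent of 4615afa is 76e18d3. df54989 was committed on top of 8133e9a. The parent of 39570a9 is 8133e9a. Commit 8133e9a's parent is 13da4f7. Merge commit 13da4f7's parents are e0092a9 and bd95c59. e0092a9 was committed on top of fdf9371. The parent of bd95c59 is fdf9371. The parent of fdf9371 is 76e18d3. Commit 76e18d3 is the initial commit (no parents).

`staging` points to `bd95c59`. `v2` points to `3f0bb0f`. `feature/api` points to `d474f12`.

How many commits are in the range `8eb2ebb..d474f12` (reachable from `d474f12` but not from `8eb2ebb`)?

7

Reachable from d474f12: {001798b, 0f4b490, 13da4f7, 1afe0cd, 39570a9, 4615afa, 5e4d96e, 76e18d3, 8133e9a, 83f0920, 8eb2ebb, bd95c59, d474f12, d7612ea, df54989, e0092a9, e0505a9, f7d30c5, fdf9371}.
Reachable from 8eb2ebb: {13da4f7, 1afe0cd, 39570a9, 4615afa, 76e18d3, 8133e9a, 8eb2ebb, bd95c59, d7612ea, df54989, e0092a9, fdf9371}.
In d474f12's history but not 8eb2ebb's: {001798b, 0f4b490, 5e4d96e, 83f0920, d474f12, e0505a9, f7d30c5} — 7 commits.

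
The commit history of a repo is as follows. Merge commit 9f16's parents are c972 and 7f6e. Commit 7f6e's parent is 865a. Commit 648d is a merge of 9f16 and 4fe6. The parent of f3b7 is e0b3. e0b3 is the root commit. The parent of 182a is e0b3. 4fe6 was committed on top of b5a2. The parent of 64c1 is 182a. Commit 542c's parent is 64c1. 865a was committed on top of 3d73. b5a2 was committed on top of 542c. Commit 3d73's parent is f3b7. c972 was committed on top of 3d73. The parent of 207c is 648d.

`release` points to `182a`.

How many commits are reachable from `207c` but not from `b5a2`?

9

Reachable from 207c: {182a, 207c, 3d73, 4fe6, 542c, 648d, 64c1, 7f6e, 865a, 9f16, b5a2, c972, e0b3, f3b7}.
Reachable from b5a2: {182a, 542c, 64c1, b5a2, e0b3}.
In 207c's history but not b5a2's: {207c, 3d73, 4fe6, 648d, 7f6e, 865a, 9f16, c972, f3b7} — 9 commits.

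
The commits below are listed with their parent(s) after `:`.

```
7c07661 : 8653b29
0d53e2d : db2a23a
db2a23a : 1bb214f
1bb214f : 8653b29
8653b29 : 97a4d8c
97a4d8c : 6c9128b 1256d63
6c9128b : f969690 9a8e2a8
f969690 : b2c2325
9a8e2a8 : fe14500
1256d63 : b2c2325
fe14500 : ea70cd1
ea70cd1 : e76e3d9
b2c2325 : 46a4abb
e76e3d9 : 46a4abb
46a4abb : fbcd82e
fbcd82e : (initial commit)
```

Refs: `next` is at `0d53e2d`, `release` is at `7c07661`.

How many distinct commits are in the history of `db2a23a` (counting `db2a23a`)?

Walking parent pointers from db2a23a: reachable set = {1256d63, 1bb214f, 46a4abb, 6c9128b, 8653b29, 97a4d8c, 9a8e2a8, b2c2325, db2a23a, e76e3d9, ea70cd1, f969690, fbcd82e, fe14500}.
That is 14 commits.

14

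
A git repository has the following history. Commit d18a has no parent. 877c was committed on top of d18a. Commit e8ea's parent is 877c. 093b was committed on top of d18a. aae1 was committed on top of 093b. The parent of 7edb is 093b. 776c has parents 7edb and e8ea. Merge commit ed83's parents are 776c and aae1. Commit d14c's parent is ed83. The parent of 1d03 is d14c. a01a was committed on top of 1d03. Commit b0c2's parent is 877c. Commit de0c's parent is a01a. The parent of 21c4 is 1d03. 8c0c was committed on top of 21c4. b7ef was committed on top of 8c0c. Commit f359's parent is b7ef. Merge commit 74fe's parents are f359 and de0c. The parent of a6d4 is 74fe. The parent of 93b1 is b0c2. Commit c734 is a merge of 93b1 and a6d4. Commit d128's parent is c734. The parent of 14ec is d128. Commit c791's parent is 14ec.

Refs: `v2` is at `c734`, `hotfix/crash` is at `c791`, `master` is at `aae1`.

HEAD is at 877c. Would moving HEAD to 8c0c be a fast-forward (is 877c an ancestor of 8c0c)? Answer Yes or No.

A fast-forward from 877c to 8c0c is possible iff 877c is an ancestor of 8c0c.
Ancestors of 8c0c: {093b, 1d03, 21c4, 776c, 7edb, 877c, 8c0c, aae1, d14c, d18a, e8ea, ed83}.
877c is among them, so fast-forward is possible.

Yes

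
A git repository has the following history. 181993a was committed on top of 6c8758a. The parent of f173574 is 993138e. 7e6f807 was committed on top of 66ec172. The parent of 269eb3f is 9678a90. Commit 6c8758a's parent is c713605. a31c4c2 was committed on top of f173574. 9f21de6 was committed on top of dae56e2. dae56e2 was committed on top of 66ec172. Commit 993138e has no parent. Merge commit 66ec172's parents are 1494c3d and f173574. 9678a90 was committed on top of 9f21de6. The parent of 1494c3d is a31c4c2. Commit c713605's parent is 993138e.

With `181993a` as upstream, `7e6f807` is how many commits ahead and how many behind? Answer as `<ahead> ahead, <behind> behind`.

5 ahead, 3 behind

Reachable from 7e6f807: {1494c3d, 66ec172, 7e6f807, 993138e, a31c4c2, f173574}.
Reachable from 181993a: {181993a, 6c8758a, 993138e, c713605}.
Only in 7e6f807's history (ahead): {1494c3d, 66ec172, 7e6f807, a31c4c2, f173574} — 5.
Only in 181993a's history (behind): {181993a, 6c8758a, c713605} — 3.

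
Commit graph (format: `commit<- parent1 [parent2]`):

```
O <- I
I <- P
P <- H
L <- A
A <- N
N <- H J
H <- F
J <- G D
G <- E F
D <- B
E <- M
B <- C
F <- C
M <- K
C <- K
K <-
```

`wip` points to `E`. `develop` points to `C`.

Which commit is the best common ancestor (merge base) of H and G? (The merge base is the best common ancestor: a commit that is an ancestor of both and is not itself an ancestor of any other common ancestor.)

F

Ancestors of H: {C, F, H, K}.
Ancestors of G: {C, E, F, G, K, M}.
Common ancestors: {C, F, K}.
Among these, F is not an ancestor of any other common ancestor — it is the merge base.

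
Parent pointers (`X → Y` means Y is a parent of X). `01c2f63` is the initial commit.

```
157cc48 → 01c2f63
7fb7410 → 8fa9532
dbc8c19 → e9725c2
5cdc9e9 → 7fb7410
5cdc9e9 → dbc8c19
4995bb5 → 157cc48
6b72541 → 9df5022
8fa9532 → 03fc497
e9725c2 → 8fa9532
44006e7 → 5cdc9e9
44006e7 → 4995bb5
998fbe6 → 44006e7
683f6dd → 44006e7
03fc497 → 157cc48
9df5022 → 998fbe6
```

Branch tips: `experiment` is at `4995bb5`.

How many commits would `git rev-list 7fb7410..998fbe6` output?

Reachable from 998fbe6: {01c2f63, 03fc497, 157cc48, 44006e7, 4995bb5, 5cdc9e9, 7fb7410, 8fa9532, 998fbe6, dbc8c19, e9725c2}.
Reachable from 7fb7410: {01c2f63, 03fc497, 157cc48, 7fb7410, 8fa9532}.
In 998fbe6's history but not 7fb7410's: {44006e7, 4995bb5, 5cdc9e9, 998fbe6, dbc8c19, e9725c2} — 6 commits.

6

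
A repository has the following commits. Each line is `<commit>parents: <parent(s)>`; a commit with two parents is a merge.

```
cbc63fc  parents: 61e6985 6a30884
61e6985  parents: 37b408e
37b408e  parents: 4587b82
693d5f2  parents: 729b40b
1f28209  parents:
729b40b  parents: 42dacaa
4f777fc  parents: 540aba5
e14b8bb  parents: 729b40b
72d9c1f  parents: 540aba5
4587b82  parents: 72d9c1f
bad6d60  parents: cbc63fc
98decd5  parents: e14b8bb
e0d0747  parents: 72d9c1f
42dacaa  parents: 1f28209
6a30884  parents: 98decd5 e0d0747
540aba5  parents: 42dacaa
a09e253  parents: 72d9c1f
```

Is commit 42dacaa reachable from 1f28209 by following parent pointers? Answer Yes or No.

Ancestors of 1f28209: {1f28209}.
42dacaa is not in that set, so it is not an ancestor of 1f28209.

No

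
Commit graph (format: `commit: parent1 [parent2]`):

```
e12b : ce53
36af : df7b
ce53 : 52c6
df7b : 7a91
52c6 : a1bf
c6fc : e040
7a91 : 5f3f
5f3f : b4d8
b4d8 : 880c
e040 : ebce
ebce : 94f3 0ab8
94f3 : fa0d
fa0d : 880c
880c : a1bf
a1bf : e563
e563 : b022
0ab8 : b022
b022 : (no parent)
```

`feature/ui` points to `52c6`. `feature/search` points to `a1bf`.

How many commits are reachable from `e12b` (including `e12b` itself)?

6

Walking parent pointers from e12b: reachable set = {52c6, a1bf, b022, ce53, e12b, e563}.
That is 6 commits.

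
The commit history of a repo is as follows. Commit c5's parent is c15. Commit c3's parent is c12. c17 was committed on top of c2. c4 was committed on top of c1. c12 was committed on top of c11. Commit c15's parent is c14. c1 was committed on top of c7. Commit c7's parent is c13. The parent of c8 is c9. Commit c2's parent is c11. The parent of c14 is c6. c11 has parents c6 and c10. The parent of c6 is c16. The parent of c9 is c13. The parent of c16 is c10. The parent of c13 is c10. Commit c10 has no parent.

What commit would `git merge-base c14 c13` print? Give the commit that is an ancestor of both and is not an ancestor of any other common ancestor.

c10

Ancestors of c14: {c10, c14, c16, c6}.
Ancestors of c13: {c10, c13}.
Common ancestors: {c10}.
The only common ancestor is c10, so it is the merge base.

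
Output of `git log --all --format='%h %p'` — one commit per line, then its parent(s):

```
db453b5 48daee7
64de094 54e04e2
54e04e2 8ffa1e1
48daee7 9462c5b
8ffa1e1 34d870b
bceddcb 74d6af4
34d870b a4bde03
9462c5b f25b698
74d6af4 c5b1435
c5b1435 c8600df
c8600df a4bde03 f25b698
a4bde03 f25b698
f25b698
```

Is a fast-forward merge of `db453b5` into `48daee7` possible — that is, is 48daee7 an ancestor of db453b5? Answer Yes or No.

A fast-forward from 48daee7 to db453b5 is possible iff 48daee7 is an ancestor of db453b5.
Ancestors of db453b5: {48daee7, 9462c5b, db453b5, f25b698}.
48daee7 is among them, so fast-forward is possible.

Yes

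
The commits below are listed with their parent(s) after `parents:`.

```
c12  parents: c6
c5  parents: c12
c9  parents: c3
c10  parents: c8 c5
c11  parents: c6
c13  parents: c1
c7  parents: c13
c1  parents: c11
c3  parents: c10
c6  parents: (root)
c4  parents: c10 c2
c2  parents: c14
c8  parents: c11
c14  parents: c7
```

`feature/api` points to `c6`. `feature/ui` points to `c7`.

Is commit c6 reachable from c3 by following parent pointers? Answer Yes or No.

Yes

Ancestors of c3 (commits reachable by following parents): {c10, c11, c12, c3, c5, c6, c8}.
c6 is in that set, so it is an ancestor of c3.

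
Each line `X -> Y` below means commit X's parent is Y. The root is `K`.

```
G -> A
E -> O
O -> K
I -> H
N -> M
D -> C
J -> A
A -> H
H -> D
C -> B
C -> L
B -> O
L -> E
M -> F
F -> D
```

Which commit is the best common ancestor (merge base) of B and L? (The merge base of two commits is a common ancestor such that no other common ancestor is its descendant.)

O

Ancestors of B: {B, K, O}.
Ancestors of L: {E, K, L, O}.
Common ancestors: {K, O}.
Among these, O is not an ancestor of any other common ancestor — it is the merge base.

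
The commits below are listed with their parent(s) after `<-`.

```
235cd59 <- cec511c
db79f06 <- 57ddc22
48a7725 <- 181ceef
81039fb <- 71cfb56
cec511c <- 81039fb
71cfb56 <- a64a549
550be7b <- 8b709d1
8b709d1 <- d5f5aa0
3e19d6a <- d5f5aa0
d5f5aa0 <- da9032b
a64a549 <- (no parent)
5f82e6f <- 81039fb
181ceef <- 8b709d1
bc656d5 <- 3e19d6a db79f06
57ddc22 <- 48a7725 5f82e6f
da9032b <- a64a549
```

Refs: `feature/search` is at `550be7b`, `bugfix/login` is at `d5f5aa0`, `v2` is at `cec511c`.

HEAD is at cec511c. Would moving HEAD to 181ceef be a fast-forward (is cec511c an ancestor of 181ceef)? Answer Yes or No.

A fast-forward from cec511c to 181ceef is possible iff cec511c is an ancestor of 181ceef.
Ancestors of 181ceef: {181ceef, 8b709d1, a64a549, d5f5aa0, da9032b}.
cec511c is not among them, so fast-forward is not possible.

No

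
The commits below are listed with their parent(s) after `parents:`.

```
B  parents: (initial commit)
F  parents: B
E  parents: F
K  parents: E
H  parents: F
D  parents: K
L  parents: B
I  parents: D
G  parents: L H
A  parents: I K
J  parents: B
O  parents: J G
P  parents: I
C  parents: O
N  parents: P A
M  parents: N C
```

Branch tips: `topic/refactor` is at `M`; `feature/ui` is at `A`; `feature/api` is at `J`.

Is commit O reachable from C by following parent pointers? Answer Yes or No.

Ancestors of C (commits reachable by following parents): {B, C, F, G, H, J, L, O}.
O is in that set, so it is an ancestor of C.

Yes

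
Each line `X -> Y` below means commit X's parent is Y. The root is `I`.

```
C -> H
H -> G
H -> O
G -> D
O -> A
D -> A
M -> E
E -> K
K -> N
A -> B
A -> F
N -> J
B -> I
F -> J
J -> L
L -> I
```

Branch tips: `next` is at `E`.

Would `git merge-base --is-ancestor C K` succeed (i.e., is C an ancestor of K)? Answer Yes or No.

No

Ancestors of K: {I, J, K, L, N}.
C is not in that set, so it is not an ancestor of K.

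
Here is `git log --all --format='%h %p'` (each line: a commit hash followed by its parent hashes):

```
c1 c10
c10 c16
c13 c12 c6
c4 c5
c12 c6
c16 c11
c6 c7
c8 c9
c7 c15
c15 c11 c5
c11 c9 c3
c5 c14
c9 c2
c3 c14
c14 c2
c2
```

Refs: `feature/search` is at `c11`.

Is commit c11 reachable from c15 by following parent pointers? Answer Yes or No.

Yes

Ancestors of c15 (commits reachable by following parents): {c11, c14, c15, c2, c3, c5, c9}.
c11 is in that set, so it is an ancestor of c15.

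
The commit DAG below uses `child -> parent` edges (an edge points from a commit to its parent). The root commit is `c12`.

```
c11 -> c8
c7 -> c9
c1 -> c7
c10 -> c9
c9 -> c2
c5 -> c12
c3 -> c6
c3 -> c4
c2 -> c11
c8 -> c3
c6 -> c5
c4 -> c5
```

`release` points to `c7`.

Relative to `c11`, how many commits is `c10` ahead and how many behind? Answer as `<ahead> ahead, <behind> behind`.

Reachable from c10: {c10, c11, c12, c2, c3, c4, c5, c6, c8, c9}.
Reachable from c11: {c11, c12, c3, c4, c5, c6, c8}.
Only in c10's history (ahead): {c10, c2, c9} — 3.
Only in c11's history (behind): {} — 0.

3 ahead, 0 behind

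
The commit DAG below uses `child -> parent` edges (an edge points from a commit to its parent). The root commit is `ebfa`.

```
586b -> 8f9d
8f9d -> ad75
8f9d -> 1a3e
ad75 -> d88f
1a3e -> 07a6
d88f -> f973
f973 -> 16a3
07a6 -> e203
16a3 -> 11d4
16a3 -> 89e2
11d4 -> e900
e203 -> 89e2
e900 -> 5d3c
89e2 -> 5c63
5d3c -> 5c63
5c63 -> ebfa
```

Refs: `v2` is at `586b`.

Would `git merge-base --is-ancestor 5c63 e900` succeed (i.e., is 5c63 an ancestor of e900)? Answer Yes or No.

Ancestors of e900 (commits reachable by following parents): {5c63, 5d3c, e900, ebfa}.
5c63 is in that set, so it is an ancestor of e900.

Yes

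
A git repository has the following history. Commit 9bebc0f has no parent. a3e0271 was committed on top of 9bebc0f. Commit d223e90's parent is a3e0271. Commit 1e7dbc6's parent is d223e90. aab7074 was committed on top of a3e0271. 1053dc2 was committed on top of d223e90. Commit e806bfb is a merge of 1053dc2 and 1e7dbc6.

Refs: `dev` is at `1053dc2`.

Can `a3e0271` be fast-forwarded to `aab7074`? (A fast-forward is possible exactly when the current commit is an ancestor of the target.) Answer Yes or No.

Yes

A fast-forward from a3e0271 to aab7074 is possible iff a3e0271 is an ancestor of aab7074.
Ancestors of aab7074: {9bebc0f, a3e0271, aab7074}.
a3e0271 is among them, so fast-forward is possible.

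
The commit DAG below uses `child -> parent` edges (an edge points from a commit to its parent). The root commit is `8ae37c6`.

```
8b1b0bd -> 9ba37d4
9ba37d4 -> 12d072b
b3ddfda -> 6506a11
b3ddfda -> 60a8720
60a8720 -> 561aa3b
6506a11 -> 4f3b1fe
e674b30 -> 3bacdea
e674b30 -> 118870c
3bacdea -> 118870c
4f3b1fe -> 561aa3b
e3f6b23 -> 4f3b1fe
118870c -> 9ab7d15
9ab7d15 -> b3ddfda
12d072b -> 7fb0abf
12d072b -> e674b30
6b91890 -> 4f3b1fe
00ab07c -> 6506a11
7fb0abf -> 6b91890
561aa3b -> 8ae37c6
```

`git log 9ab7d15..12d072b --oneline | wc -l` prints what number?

6

Reachable from 12d072b: {118870c, 12d072b, 3bacdea, 4f3b1fe, 561aa3b, 60a8720, 6506a11, 6b91890, 7fb0abf, 8ae37c6, 9ab7d15, b3ddfda, e674b30}.
Reachable from 9ab7d15: {4f3b1fe, 561aa3b, 60a8720, 6506a11, 8ae37c6, 9ab7d15, b3ddfda}.
In 12d072b's history but not 9ab7d15's: {118870c, 12d072b, 3bacdea, 6b91890, 7fb0abf, e674b30} — 6 commits.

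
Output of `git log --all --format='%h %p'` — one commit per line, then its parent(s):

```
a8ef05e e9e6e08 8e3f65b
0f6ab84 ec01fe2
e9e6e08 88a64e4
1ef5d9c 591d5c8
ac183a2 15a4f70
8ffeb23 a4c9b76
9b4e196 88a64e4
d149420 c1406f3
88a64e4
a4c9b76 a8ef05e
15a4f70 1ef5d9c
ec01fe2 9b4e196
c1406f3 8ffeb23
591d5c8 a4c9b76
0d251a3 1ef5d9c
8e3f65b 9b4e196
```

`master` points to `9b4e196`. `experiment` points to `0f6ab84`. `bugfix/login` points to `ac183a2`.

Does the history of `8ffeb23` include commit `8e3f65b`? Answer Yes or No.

Ancestors of 8ffeb23 (commits reachable by following parents): {88a64e4, 8e3f65b, 8ffeb23, 9b4e196, a4c9b76, a8ef05e, e9e6e08}.
8e3f65b is in that set, so it is an ancestor of 8ffeb23.

Yes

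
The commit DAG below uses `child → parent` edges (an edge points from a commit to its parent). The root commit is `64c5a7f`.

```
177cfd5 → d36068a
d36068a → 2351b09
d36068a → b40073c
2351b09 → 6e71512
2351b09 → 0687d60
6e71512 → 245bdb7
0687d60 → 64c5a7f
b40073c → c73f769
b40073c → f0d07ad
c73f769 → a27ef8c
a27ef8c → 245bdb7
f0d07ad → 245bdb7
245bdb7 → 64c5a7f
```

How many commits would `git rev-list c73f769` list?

4

Walking parent pointers from c73f769: reachable set = {245bdb7, 64c5a7f, a27ef8c, c73f769}.
That is 4 commits.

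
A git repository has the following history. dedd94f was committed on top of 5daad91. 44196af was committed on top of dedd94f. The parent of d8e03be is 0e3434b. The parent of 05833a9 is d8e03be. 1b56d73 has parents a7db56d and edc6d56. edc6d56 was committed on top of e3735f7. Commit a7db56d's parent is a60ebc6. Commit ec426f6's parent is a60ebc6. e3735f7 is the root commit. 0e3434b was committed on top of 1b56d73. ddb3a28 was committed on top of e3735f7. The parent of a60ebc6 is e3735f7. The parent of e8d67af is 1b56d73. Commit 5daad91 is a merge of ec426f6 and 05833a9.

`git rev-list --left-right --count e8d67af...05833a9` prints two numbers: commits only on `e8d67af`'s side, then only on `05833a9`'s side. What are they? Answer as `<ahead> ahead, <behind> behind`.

Reachable from e8d67af: {1b56d73, a60ebc6, a7db56d, e3735f7, e8d67af, edc6d56}.
Reachable from 05833a9: {05833a9, 0e3434b, 1b56d73, a60ebc6, a7db56d, d8e03be, e3735f7, edc6d56}.
Only in e8d67af's history (ahead): {e8d67af} — 1.
Only in 05833a9's history (behind): {05833a9, 0e3434b, d8e03be} — 3.

1 ahead, 3 behind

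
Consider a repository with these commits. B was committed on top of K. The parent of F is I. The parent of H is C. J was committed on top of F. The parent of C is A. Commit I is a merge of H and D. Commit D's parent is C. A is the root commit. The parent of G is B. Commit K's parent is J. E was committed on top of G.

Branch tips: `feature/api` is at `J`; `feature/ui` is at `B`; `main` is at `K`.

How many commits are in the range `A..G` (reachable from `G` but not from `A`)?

Reachable from G: {A, B, C, D, F, G, H, I, J, K}.
Reachable from A: {A}.
In G's history but not A's: {B, C, D, F, G, H, I, J, K} — 9 commits.

9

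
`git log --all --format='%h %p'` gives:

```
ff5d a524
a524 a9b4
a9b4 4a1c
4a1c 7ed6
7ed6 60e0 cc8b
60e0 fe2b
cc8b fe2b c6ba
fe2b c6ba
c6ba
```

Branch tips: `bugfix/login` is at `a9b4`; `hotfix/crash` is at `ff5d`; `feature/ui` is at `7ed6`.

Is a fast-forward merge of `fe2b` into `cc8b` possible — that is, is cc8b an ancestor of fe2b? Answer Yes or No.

A fast-forward from cc8b to fe2b is possible iff cc8b is an ancestor of fe2b.
Ancestors of fe2b: {c6ba, fe2b}.
cc8b is not among them, so fast-forward is not possible.

No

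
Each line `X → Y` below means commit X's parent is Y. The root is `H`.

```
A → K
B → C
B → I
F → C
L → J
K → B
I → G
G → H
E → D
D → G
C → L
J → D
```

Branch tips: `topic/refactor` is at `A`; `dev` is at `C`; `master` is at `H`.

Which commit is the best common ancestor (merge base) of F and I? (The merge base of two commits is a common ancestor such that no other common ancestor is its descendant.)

Ancestors of F: {C, D, F, G, H, J, L}.
Ancestors of I: {G, H, I}.
Common ancestors: {G, H}.
Among these, G is not an ancestor of any other common ancestor — it is the merge base.

G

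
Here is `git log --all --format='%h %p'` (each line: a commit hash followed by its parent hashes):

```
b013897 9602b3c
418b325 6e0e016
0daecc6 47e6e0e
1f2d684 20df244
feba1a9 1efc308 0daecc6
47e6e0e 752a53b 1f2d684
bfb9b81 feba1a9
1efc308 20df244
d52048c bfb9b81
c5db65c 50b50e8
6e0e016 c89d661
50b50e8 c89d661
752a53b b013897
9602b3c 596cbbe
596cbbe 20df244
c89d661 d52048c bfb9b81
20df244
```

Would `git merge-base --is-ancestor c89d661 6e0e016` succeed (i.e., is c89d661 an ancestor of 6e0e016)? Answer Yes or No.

Ancestors of 6e0e016 (commits reachable by following parents): {0daecc6, 1efc308, 1f2d684, 20df244, 47e6e0e, 596cbbe, 6e0e016, 752a53b, 9602b3c, b013897, bfb9b81, c89d661, d52048c, feba1a9}.
c89d661 is in that set, so it is an ancestor of 6e0e016.

Yes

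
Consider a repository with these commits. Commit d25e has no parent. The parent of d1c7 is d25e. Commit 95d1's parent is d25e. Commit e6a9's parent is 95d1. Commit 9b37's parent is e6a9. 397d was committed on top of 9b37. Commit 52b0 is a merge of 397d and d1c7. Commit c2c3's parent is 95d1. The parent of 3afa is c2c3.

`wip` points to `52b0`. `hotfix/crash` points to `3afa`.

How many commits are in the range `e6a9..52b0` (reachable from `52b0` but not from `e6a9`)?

4

Reachable from 52b0: {397d, 52b0, 95d1, 9b37, d1c7, d25e, e6a9}.
Reachable from e6a9: {95d1, d25e, e6a9}.
In 52b0's history but not e6a9's: {397d, 52b0, 9b37, d1c7} — 4 commits.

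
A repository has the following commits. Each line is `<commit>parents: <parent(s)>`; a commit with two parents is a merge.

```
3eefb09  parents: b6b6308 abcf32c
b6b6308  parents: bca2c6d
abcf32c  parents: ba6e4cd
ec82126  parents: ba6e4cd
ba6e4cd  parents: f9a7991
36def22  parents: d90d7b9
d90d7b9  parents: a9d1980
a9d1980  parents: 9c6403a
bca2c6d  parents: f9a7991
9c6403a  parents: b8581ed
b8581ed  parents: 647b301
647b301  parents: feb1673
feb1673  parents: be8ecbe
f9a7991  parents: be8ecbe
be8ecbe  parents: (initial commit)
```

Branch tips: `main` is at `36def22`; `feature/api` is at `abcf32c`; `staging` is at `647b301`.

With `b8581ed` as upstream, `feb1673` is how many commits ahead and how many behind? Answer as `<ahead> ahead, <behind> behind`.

Reachable from feb1673: {be8ecbe, feb1673}.
Reachable from b8581ed: {647b301, b8581ed, be8ecbe, feb1673}.
Only in feb1673's history (ahead): {} — 0.
Only in b8581ed's history (behind): {647b301, b8581ed} — 2.

0 ahead, 2 behind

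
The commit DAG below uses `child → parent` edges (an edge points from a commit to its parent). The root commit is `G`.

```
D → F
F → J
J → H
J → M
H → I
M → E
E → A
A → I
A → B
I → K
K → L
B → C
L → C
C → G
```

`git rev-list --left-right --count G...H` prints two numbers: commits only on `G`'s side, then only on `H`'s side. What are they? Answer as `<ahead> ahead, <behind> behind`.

0 ahead, 5 behind

Reachable from G: {G}.
Reachable from H: {C, G, H, I, K, L}.
Only in G's history (ahead): {} — 0.
Only in H's history (behind): {C, H, I, K, L} — 5.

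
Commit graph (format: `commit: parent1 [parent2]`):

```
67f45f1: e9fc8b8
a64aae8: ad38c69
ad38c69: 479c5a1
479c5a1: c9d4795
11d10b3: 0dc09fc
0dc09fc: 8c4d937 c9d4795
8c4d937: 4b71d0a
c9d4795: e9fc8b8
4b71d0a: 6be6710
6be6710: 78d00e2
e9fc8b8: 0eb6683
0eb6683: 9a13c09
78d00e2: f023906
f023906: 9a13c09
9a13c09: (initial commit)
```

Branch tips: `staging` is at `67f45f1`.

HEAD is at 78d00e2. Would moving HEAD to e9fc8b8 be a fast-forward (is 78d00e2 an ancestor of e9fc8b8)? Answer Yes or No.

No

A fast-forward from 78d00e2 to e9fc8b8 is possible iff 78d00e2 is an ancestor of e9fc8b8.
Ancestors of e9fc8b8: {0eb6683, 9a13c09, e9fc8b8}.
78d00e2 is not among them, so fast-forward is not possible.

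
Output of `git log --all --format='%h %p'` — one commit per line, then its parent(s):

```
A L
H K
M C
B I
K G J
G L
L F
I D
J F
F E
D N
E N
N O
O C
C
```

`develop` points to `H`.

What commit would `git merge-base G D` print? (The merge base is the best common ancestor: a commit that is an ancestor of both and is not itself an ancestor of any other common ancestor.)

Ancestors of G: {C, E, F, G, L, N, O}.
Ancestors of D: {C, D, N, O}.
Common ancestors: {C, N, O}.
Among these, N is not an ancestor of any other common ancestor — it is the merge base.

N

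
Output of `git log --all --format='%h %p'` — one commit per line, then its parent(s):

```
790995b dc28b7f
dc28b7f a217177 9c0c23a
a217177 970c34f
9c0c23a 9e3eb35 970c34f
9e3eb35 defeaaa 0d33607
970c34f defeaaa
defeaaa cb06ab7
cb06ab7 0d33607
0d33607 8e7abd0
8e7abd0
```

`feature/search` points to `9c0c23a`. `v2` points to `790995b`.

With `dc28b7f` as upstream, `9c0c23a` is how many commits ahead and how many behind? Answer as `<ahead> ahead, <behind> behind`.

0 ahead, 2 behind

Reachable from 9c0c23a: {0d33607, 8e7abd0, 970c34f, 9c0c23a, 9e3eb35, cb06ab7, defeaaa}.
Reachable from dc28b7f: {0d33607, 8e7abd0, 970c34f, 9c0c23a, 9e3eb35, a217177, cb06ab7, dc28b7f, defeaaa}.
Only in 9c0c23a's history (ahead): {} — 0.
Only in dc28b7f's history (behind): {a217177, dc28b7f} — 2.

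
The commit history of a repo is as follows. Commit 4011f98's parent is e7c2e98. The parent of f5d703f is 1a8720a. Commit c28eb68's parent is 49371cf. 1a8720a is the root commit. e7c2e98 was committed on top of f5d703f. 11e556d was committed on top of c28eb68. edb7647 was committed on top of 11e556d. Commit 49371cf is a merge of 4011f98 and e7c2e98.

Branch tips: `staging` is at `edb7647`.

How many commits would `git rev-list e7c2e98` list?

3

Walking parent pointers from e7c2e98: reachable set = {1a8720a, e7c2e98, f5d703f}.
That is 3 commits.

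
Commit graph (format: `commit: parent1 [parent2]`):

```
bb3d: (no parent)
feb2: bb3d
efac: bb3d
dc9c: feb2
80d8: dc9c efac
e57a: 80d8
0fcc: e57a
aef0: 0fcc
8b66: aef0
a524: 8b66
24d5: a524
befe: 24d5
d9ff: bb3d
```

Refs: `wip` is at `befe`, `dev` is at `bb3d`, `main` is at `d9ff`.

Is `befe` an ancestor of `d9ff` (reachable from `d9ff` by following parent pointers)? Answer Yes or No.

Ancestors of d9ff: {bb3d, d9ff}.
befe is not in that set, so it is not an ancestor of d9ff.

No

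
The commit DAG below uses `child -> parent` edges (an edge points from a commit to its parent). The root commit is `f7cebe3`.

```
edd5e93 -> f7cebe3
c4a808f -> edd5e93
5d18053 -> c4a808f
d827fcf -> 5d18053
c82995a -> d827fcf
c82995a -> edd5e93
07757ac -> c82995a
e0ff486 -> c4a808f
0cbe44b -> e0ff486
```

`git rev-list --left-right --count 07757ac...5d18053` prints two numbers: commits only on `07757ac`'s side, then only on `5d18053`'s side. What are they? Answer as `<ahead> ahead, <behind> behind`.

3 ahead, 0 behind

Reachable from 07757ac: {07757ac, 5d18053, c4a808f, c82995a, d827fcf, edd5e93, f7cebe3}.
Reachable from 5d18053: {5d18053, c4a808f, edd5e93, f7cebe3}.
Only in 07757ac's history (ahead): {07757ac, c82995a, d827fcf} — 3.
Only in 5d18053's history (behind): {} — 0.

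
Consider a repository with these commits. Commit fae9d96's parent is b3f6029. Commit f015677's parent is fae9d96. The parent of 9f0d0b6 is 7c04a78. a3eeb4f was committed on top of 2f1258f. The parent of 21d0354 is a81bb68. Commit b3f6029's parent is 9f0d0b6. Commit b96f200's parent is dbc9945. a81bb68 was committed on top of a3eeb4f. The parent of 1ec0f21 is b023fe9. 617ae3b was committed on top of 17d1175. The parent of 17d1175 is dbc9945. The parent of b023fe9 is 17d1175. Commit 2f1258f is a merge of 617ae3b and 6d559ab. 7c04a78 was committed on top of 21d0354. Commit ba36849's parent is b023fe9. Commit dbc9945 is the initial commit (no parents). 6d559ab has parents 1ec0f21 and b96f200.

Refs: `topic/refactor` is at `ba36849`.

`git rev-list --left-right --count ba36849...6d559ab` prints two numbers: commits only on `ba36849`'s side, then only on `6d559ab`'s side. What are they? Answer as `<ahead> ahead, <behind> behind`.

Reachable from ba36849: {17d1175, b023fe9, ba36849, dbc9945}.
Reachable from 6d559ab: {17d1175, 1ec0f21, 6d559ab, b023fe9, b96f200, dbc9945}.
Only in ba36849's history (ahead): {ba36849} — 1.
Only in 6d559ab's history (behind): {1ec0f21, 6d559ab, b96f200} — 3.

1 ahead, 3 behind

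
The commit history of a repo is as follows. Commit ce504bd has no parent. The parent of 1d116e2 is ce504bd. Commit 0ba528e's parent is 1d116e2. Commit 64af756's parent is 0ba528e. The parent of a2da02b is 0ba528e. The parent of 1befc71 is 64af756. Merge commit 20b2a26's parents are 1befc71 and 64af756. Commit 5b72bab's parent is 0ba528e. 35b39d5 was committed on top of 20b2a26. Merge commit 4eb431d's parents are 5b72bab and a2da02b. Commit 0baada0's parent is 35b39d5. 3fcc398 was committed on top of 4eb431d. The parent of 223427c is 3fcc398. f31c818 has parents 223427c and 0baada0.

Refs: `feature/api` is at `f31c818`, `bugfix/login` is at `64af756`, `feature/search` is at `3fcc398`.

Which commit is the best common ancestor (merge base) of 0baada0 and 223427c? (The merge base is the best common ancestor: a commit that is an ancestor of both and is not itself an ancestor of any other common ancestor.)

0ba528e

Ancestors of 0baada0: {0ba528e, 0baada0, 1befc71, 1d116e2, 20b2a26, 35b39d5, 64af756, ce504bd}.
Ancestors of 223427c: {0ba528e, 1d116e2, 223427c, 3fcc398, 4eb431d, 5b72bab, a2da02b, ce504bd}.
Common ancestors: {0ba528e, 1d116e2, ce504bd}.
Among these, 0ba528e is not an ancestor of any other common ancestor — it is the merge base.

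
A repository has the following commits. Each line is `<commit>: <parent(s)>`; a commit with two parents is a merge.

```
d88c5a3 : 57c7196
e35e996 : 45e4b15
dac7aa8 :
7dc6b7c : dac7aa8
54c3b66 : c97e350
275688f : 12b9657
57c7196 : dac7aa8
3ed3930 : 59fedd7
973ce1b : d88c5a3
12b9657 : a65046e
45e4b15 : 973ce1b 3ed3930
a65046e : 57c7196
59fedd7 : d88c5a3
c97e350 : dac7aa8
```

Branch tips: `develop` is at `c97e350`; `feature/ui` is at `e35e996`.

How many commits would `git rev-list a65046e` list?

Walking parent pointers from a65046e: reachable set = {57c7196, a65046e, dac7aa8}.
That is 3 commits.

3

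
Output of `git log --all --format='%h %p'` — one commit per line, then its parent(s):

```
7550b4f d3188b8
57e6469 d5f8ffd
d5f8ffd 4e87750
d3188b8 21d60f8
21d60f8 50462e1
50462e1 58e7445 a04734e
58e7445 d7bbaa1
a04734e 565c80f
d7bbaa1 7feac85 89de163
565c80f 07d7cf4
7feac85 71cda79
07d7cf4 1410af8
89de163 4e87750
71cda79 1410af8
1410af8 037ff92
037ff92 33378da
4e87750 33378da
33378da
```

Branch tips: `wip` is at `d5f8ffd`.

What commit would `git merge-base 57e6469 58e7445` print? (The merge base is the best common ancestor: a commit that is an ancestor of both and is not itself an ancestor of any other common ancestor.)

4e87750

Ancestors of 57e6469: {33378da, 4e87750, 57e6469, d5f8ffd}.
Ancestors of 58e7445: {037ff92, 1410af8, 33378da, 4e87750, 58e7445, 71cda79, 7feac85, 89de163, d7bbaa1}.
Common ancestors: {33378da, 4e87750}.
Among these, 4e87750 is not an ancestor of any other common ancestor — it is the merge base.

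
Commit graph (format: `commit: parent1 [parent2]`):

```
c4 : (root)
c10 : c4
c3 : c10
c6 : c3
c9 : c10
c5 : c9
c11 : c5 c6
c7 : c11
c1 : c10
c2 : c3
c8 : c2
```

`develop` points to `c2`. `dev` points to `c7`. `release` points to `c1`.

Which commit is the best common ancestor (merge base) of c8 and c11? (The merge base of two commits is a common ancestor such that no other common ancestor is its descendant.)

c3

Ancestors of c8: {c10, c2, c3, c4, c8}.
Ancestors of c11: {c10, c11, c3, c4, c5, c6, c9}.
Common ancestors: {c10, c3, c4}.
Among these, c3 is not an ancestor of any other common ancestor — it is the merge base.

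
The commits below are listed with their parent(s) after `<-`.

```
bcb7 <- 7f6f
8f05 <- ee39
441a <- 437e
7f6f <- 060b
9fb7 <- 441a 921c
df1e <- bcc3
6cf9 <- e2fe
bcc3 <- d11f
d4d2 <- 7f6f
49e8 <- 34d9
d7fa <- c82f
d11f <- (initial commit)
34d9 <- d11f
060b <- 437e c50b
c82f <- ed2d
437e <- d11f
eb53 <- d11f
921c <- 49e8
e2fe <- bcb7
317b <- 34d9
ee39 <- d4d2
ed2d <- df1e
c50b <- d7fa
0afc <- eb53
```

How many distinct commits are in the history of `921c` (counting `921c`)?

4

Walking parent pointers from 921c: reachable set = {34d9, 49e8, 921c, d11f}.
That is 4 commits.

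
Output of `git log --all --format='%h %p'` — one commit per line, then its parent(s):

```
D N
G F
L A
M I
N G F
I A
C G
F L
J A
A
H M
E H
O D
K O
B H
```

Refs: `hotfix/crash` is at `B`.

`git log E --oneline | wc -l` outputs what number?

5

Walking parent pointers from E: reachable set = {A, E, H, I, M}.
That is 5 commits.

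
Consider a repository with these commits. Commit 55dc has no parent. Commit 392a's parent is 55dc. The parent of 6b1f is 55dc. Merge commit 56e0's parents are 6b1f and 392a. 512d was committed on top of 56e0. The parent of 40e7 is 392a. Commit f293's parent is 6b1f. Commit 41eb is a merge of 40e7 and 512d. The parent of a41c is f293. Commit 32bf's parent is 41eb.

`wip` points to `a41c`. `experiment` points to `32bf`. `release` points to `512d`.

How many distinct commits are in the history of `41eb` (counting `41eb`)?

Walking parent pointers from 41eb: reachable set = {392a, 40e7, 41eb, 512d, 55dc, 56e0, 6b1f}.
That is 7 commits.

7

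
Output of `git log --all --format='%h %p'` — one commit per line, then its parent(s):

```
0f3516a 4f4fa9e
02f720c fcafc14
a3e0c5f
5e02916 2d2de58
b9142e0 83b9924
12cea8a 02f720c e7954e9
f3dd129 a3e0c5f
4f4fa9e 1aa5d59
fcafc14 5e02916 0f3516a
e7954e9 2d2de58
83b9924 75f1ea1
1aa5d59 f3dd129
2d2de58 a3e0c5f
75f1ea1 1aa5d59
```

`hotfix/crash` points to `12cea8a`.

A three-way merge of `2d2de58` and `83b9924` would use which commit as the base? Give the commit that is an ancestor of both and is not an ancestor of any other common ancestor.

a3e0c5f

Ancestors of 2d2de58: {2d2de58, a3e0c5f}.
Ancestors of 83b9924: {1aa5d59, 75f1ea1, 83b9924, a3e0c5f, f3dd129}.
Common ancestors: {a3e0c5f}.
The only common ancestor is a3e0c5f, so it is the merge base.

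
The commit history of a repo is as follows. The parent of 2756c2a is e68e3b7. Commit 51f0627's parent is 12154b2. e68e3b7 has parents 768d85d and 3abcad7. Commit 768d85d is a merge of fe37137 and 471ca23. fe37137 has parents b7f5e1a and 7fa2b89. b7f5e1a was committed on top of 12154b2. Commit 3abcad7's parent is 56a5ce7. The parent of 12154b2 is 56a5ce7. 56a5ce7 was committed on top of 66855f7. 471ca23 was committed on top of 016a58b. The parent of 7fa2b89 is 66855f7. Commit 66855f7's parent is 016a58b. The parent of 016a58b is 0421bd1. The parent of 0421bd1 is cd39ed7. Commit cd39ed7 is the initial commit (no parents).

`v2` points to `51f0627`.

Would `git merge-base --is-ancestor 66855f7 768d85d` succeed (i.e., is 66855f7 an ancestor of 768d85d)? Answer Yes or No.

Yes

Ancestors of 768d85d (commits reachable by following parents): {016a58b, 0421bd1, 12154b2, 471ca23, 56a5ce7, 66855f7, 768d85d, 7fa2b89, b7f5e1a, cd39ed7, fe37137}.
66855f7 is in that set, so it is an ancestor of 768d85d.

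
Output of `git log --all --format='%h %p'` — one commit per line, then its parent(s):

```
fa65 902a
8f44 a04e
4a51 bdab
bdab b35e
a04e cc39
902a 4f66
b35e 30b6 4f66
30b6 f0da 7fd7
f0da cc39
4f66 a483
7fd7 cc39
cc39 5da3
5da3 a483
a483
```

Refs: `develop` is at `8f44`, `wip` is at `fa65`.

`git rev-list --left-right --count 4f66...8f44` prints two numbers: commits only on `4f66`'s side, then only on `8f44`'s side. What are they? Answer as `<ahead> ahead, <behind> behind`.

1 ahead, 4 behind

Reachable from 4f66: {4f66, a483}.
Reachable from 8f44: {5da3, 8f44, a04e, a483, cc39}.
Only in 4f66's history (ahead): {4f66} — 1.
Only in 8f44's history (behind): {5da3, 8f44, a04e, cc39} — 4.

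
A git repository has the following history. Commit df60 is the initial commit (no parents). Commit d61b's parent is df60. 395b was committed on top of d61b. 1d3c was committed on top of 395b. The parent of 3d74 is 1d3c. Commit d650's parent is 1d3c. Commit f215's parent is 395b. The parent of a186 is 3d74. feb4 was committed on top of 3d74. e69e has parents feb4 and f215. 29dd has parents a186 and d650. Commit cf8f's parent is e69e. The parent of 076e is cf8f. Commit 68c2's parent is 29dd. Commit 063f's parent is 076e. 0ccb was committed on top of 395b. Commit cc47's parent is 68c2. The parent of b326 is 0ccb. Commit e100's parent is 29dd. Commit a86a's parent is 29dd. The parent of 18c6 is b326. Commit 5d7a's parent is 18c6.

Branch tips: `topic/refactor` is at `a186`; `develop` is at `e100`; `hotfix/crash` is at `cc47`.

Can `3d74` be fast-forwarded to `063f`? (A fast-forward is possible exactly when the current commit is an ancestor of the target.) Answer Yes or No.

A fast-forward from 3d74 to 063f is possible iff 3d74 is an ancestor of 063f.
Ancestors of 063f: {063f, 076e, 1d3c, 395b, 3d74, cf8f, d61b, df60, e69e, f215, feb4}.
3d74 is among them, so fast-forward is possible.

Yes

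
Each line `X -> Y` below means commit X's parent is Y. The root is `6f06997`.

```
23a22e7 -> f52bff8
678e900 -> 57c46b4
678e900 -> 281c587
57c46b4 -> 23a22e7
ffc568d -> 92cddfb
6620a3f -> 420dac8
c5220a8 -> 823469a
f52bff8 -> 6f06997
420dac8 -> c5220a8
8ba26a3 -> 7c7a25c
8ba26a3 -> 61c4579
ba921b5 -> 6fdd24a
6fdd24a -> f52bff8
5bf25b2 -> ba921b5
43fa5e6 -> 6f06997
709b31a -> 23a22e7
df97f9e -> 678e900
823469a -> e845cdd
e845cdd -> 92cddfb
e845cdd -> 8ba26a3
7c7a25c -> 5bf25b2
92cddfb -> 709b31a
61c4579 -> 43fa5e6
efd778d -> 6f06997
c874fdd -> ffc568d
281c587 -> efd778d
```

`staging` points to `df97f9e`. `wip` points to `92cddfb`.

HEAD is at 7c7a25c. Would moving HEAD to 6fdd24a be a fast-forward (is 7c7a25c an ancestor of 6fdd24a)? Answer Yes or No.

A fast-forward from 7c7a25c to 6fdd24a is possible iff 7c7a25c is an ancestor of 6fdd24a.
Ancestors of 6fdd24a: {6f06997, 6fdd24a, f52bff8}.
7c7a25c is not among them, so fast-forward is not possible.

No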